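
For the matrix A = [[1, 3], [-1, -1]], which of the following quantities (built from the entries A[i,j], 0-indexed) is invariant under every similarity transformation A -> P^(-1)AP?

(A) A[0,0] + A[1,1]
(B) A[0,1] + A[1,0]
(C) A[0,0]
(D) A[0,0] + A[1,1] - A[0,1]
A

A[0,0] + A[1,1] is the trace of A. By the cyclic property of the trace, tr(P^(-1)AP) = tr(APP^(-1)) = tr(A), so it is the same for every matrix similar to A.

The other combinations are not similarity invariants. For example, take P = [[2, 1], [1, 1]] (det P = 1), so P^(-1) = [[1, -1], [-1, 2]] and
B = P^(-1)AP = [[8, 6], [-11, -8]].
Evaluating each option on A and on B:
(A) A[0,0] + A[1,1]: 0 for A, 0 for B -> unchanged
(B) A[0,1] + A[1,0]: 2 for A, -5 for B -> changes
(C) A[0,0]: 1 for A, 8 for B -> changes
(D) A[0,0] + A[1,1] - A[0,1]: -3 for A, -6 for B -> changes

Only (A) A[0,0] + A[1,1] = 0 survives (and it does so for every P, not just this one), so it is the invariant.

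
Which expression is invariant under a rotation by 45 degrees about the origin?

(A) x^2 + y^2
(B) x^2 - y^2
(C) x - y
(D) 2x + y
A

A rotation by 45 degrees sends (x, y) to (sqrt(2)x/2 - sqrt(2)y/2, sqrt(2)x/2 + sqrt(2)y/2).
Substitute the transformed coordinates into each option and compare with the original:
(A) x^2 + y^2  ->  (sqrt(2)x/2 - sqrt(2)y/2)^2 + (sqrt(2)x/2 + sqrt(2)y/2)^2 = x^2 + y^2   [equals x^2 + y^2: invariant]
(B) x^2 - y^2  ->  (sqrt(2)x/2 - sqrt(2)y/2)^2 - (sqrt(2)x/2 + sqrt(2)y/2)^2 = -2xy   [differs from x^2 - y^2: not invariant]
(C) x - y  ->  (sqrt(2)x/2 - sqrt(2)y/2) - (sqrt(2)x/2 + sqrt(2)y/2) = -sqrt(2)y   [differs from x - y: not invariant]
(D) 2x + y  ->  2(sqrt(2)x/2 - sqrt(2)y/2) + (sqrt(2)x/2 + sqrt(2)y/2) = 3sqrt(2)x/2 - sqrt(2)y/2   [differs from 2x + y: not invariant]

Only option (A), x^2 + y^2, is unchanged by the transformation.
Geometrically, x^2 + y^2 is the squared distance from the origin, which every rotation about the origin preserves.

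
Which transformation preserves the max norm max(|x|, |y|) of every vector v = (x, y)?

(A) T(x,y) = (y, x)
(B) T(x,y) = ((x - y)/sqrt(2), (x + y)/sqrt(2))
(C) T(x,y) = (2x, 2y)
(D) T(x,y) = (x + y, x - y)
A

A transformation preserves a norm if ||T(v)|| = ||v|| for every v; a single vector where the norm changes rules an option out.

(A) T(x,y) = (y, x): preserves the norm -- it only permutes the coordinates and/or flips signs, which leaves max(|x|, |y|) unchanged.
(B) T(x,y) = ((x - y)/sqrt(2), (x + y)/sqrt(2)): v = (1, 0) has norm max(|1|, |0|) = 1, but T(v) = (sqrt(2)/2, sqrt(2)/2) has norm sqrt(2)/2 -- not preserved.
(C) T(x,y) = (2x, 2y): v = (1, 0) has norm max(|1|, |0|) = 1, but T(v) = (2, 0) has norm 2 -- not preserved.
(D) T(x,y) = (x + y, x - y): v = (1, 1) has norm max(|1|, |1|) = 1, but T(v) = (2, 0) has norm 2 -- not preserved.

Therefore the answer is (A).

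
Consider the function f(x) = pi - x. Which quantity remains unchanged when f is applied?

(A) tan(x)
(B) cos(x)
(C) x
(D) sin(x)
D

For f(x) = pi - x:
sin(pi - x) = sin(x), so sine is invariant under this transformation.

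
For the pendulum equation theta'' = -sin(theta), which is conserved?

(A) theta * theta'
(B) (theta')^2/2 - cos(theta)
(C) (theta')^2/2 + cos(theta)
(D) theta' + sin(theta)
B

A first integral I satisfies dI/dt = 0 along every solution. Differentiate each option and use the equation of motion:
(A) d/dt[theta * theta'] = (theta')^2 + theta theta'' = (theta')^2 - theta sin(theta), not identically 0
(B) d/dt[(theta')^2/2 - cos(theta)] = theta' theta'' + sin(theta) theta' = theta'(-sin(theta)) + theta' sin(theta) = 0
(C) d/dt[(theta')^2/2 + cos(theta)] = theta' theta'' - sin(theta) theta' = -2 theta' sin(theta), not identically 0
(D) d/dt[theta' + sin(theta)] = theta'' + cos(theta) theta' = -sin(theta) + theta' cos(theta), not identically 0

Only (B) has zero time-derivative. This is the total energy: kinetic (theta')^2/2 plus potential -cos(theta).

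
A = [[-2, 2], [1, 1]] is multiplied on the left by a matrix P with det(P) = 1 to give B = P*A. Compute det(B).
-4

By the multiplicative property of determinants, det(B) = det(P*A) = det(P) * det(A) = det(A),
so the determinant is invariant under multiplication by any determinant-1 matrix; we just need det(A).

det(A) = (-2)(1) - (2)(1) = -2 - 2 = -4

Therefore det(B) = 1 * (-4) = -4.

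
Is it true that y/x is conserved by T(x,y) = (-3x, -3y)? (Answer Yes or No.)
Yes

Substitute T(x,y) = (-3x, -3y) into the expression and compare with the original.

Original: y/x
After applying T: (-3y)/(-3x) = y/x

This is identical to the original y/x, so the expression is invariant.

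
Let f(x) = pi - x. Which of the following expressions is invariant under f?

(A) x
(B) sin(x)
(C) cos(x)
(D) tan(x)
B

For f(x) = pi - x:
sin(pi - x) = sin(x), so sine is invariant under this transformation.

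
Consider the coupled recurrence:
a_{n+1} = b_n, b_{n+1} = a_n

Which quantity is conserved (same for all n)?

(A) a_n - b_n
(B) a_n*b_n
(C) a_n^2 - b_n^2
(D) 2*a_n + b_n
B

Replace a_n by a_{n+1} = b_n and b_n by b_{n+1} = a_n in each option and simplify:
(A) a_n - b_n  ->  (b_n) - (a_n) = -a_n + b_n   [not conserved]
(B) a_n*b_n  ->  (b_n)*(a_n) = a_n*b_n   [conserved]
(C) a_n^2 - b_n^2  ->  (b_n)^2 - (a_n)^2 = -a_n^2 + b_n^2   [not conserved]
(D) 2*a_n + b_n  ->  2*(b_n) + (a_n) = a_n + 2*b_n   [not conserved]

Only (B) a_n*b_n returns to itself after one step, so it is the conserved quantity.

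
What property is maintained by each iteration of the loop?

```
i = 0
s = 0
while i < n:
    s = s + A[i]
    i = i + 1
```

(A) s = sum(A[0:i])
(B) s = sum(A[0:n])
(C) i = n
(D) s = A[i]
A

A loop invariant must hold before the first iteration and be re-established by every execution of the body.

(A) s = sum(A[0:i]): Initially i = 0 and s = 0 = sum of the empty slice A[0:0]. If s = sum(A[0:i]) holds at the top of an iteration, the body sets s to sum(A[0:i]) + A[i] = sum(A[0:i+1]) and then i to i+1, so s = sum(A[0:i]) holds again. At exit i = n, giving s = sum(A[0:n]).

The other options fail:
(B) s = sum(A[0:n]): false before the loop (s = 0, not the full sum) -- it only becomes true at exit.
(C) i = n: false initially (i = 0); it is the exit condition, not an invariant.
(D) s = A[i]: after the first iteration s = A[0] but i = 1, so s = A[i] compares s with the wrong element (and fails in general).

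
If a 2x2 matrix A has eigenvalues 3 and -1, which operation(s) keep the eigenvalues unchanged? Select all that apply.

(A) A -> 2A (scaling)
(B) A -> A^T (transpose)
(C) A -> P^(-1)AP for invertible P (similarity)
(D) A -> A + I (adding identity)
B and C

Eigenvalues are preserved by:
1. Similarity transformations: A -> P^(-1)AP (same characteristic polynomial)
2. Transpose: A^T has the same eigenvalues as A

Eigenvalues are NOT preserved by:
- Adding identity: eigenvalues become 3+1, -1+1
- Scaling: eigenvalues become 6, -2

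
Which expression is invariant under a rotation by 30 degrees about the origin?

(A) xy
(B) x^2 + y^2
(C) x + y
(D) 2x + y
B

A rotation by 30 degrees sends (x, y) to (sqrt(3)x/2 - y/2, x/2 + sqrt(3)y/2).
Substitute the transformed coordinates into each option and compare with the original:
(A) xy  ->  (sqrt(3)x/2 - y/2)(x/2 + sqrt(3)y/2) = sqrt(3)x^2/4 + xy/2 - sqrt(3)y^2/4   [differs from xy: not invariant]
(B) x^2 + y^2  ->  (sqrt(3)x/2 - y/2)^2 + (x/2 + sqrt(3)y/2)^2 = x^2 + y^2   [equals x^2 + y^2: invariant]
(C) x + y  ->  (sqrt(3)x/2 - y/2) + (x/2 + sqrt(3)y/2) = x/2 + sqrt(3)x/2 - y/2 + sqrt(3)y/2   [differs from x + y: not invariant]
(D) 2x + y  ->  2(sqrt(3)x/2 - y/2) + (x/2 + sqrt(3)y/2) = x/2 + sqrt(3)x - y + sqrt(3)y/2   [differs from 2x + y: not invariant]

Only option (B), x^2 + y^2, is unchanged by the transformation.
Geometrically, x^2 + y^2 is the squared distance from the origin, which every rotation about the origin preserves.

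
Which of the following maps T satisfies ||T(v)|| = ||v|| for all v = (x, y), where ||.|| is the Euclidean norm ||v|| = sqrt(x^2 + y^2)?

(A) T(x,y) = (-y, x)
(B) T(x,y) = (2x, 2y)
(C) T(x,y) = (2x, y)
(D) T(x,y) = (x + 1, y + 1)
A

A transformation preserves a norm if ||T(v)|| = ||v|| for every v; a single vector where the norm changes rules an option out.

(A) T(x,y) = (-y, x): preserves the norm -- it is an orthogonal map (a rotation/reflection), and (-y)^2 + (x)^2 simplifies to x^2 + y^2.
(B) T(x,y) = (2x, 2y): v = (1, 0) has norm sqrt((1)^2 + (0)^2) = 1, but T(v) = (2, 0) has norm 2 -- not preserved.
(C) T(x,y) = (2x, y): v = (1, 0) has norm sqrt((1)^2 + (0)^2) = 1, but T(v) = (2, 0) has norm 2 -- not preserved.
(D) T(x,y) = (x + 1, y + 1): v = (1, 0) has norm sqrt((1)^2 + (0)^2) = 1, but T(v) = (2, 1) has norm sqrt(5) -- not preserved.

Therefore the answer is (A).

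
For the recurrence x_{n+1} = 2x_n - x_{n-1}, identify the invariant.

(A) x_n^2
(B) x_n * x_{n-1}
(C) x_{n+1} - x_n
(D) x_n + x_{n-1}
C

For the recurrence x_{n+1} = 2x_n - x_{n-1}:

If x_{n+1} = 2x_n - x_{n-1}, then:
x_{n+1} - x_n = x_n - x_{n-1}
The first difference is constant throughout the sequence.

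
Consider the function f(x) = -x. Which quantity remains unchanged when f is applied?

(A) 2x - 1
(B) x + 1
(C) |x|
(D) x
C

For f(x) = -x:
Applying f replaces x by -x. Since |-x| = |x|, the absolute value is unchanged by f, whereas x -> -x, 2x - 1 -> -2x - 1 and x + 1 -> -x + 1 all change.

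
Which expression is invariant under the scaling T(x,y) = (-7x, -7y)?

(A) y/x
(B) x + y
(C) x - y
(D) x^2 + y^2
A

Under the uniform scaling T(x,y) = (-7x, -7y):
Substitute the transformed coordinates into each option and compare with the original:
(A) y/x  ->  (-7y)/(-7x) = y/x   [equals y/x: invariant]
(B) x + y  ->  (-7x) + (-7y) = -7x - 7y   [differs from x + y: not invariant]
(C) x - y  ->  (-7x) - (-7y) = -7x + 7y   [differs from x - y: not invariant]
(D) x^2 + y^2  ->  (-7x)^2 + (-7y)^2 = 49x^2 + 49y^2   [differs from x^2 + y^2: not invariant]

Only option (A), y/x, is unchanged by the transformation.
The common factor -7 cancels in a ratio of coordinates, while sums, products and sums of squares pick up factors of -7 or 49.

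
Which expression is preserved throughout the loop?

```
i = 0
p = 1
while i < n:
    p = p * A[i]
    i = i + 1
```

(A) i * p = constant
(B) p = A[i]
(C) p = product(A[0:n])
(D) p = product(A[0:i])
D

A loop invariant must hold before the first iteration and be re-established by every execution of the body.

(D) p = product(A[0:i]): Initially i = 0 and p = 1 = product of the empty slice A[0:0]. If p = product(A[0:i]) holds at the top of an iteration, the body sets p to product(A[0:i]) * A[i] = product(A[0:i+1]) and then i to i+1, so the property is restored. At exit i = n, giving p = product(A[0:n]).

The other options fail:
(A) i * p = constant: initially i * p = 0, but after one iteration it is 1 * A[0], which is nonzero in general.
(B) p = A[i]: after the first iteration p = A[0] but i = 1; in general p is a product of several elements, not a single one.
(C) p = product(A[0:n]): false before the loop (p = 1, not the full product) -- it only becomes true at exit.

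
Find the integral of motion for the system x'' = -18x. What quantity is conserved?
E = (x')^2 + 18x^2

Multiply the equation by x':
x' * x'' = -18x * x'
The left side is d/dt[(x')^2/2] and the right side is d/dt[-18x^2/2], so
d/dt[(x')^2/2 + 18x^2/2] = 0, i.e. (x')^2/2 + 18x^2/2 = constant.
Multiplying by 2, the integral of motion is E = (x')^2 + 18x^2.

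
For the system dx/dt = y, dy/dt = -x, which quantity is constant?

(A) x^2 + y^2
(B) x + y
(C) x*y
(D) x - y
A

A first integral I satisfies dI/dt = 0 along every solution. Differentiate each option and use the equation of motion:
(A) d/dt[x^2 + y^2] = 2x*dx/dt + 2y*dy/dt = 2x*y + 2y*(-x) = 0
(B) d/dt[x + y] = y + (-x) = y - x, not identically 0
(C) d/dt[x*y] = (dx/dt)y + x(dy/dt) = y^2 - x^2, not identically 0
(D) d/dt[x - y] = y - (-x) = x + y, not identically 0

Only (A) has zero time-derivative. So x^2 + y^2 (the squared radius; trajectories are circles) is the conserved quantity.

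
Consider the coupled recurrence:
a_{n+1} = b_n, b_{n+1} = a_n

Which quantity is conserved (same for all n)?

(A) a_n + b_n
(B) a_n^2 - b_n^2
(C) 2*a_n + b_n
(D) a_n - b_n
A

Replace a_n by a_{n+1} = b_n and b_n by b_{n+1} = a_n in each option and simplify:
(A) a_n + b_n  ->  (b_n) + (a_n) = a_n + b_n   [conserved]
(B) a_n^2 - b_n^2  ->  (b_n)^2 - (a_n)^2 = -a_n^2 + b_n^2   [not conserved]
(C) 2*a_n + b_n  ->  2*(b_n) + (a_n) = a_n + 2*b_n   [not conserved]
(D) a_n - b_n  ->  (b_n) - (a_n) = -a_n + b_n   [not conserved]

Only (A) a_n + b_n returns to itself after one step, so it is the conserved quantity.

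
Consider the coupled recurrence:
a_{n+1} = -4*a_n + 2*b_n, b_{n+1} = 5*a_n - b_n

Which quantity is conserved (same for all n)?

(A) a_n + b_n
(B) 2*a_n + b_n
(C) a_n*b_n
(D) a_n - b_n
A

Replace a_n by a_{n+1} = -4*a_n + 2*b_n and b_n by b_{n+1} = 5*a_n - b_n in each option and simplify:
(A) a_n + b_n  ->  (-4*a_n + 2*b_n) + (5*a_n - b_n) = a_n + b_n   [conserved]
(B) 2*a_n + b_n  ->  2*(-4*a_n + 2*b_n) + (5*a_n - b_n) = -3*a_n + 3*b_n   [not conserved]
(C) a_n*b_n  ->  (-4*a_n + 2*b_n)*(5*a_n - b_n) = -20*a_n^2 + 14*a_n*b_n - 2*b_n^2   [not conserved]
(D) a_n - b_n  ->  (-4*a_n + 2*b_n) - (5*a_n - b_n) = -9*a_n + 3*b_n   [not conserved]

Only (A) a_n + b_n returns to itself after one step, so it is the conserved quantity.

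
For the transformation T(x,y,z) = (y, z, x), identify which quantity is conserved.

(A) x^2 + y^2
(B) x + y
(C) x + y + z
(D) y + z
C

Apply T(x,y,z) = (y, z, x) to each option, i.e. replace (x, y, z) by the transformed coordinates.
Substitute the transformed coordinates into each option and compare with the original:
(A) x^2 + y^2  ->  (y)^2 + (z)^2 = y^2 + z^2   [differs from x^2 + y^2: not invariant]
(B) x + y  ->  (y) + (z) = y + z   [differs from x + y: not invariant]
(C) x + y + z  ->  (y) + (z) + (x) = x + y + z   [equals x + y + z: invariant]
(D) y + z  ->  (z) + (x) = x + z   [differs from y + z: not invariant]

Only option (C), x + y + z, is unchanged by the transformation.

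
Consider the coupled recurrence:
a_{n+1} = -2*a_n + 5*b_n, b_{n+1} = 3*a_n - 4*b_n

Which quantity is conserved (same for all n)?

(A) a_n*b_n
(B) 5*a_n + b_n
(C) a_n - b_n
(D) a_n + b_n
D

Replace a_n by a_{n+1} = -2*a_n + 5*b_n and b_n by b_{n+1} = 3*a_n - 4*b_n in each option and simplify:
(A) a_n*b_n  ->  (-2*a_n + 5*b_n)*(3*a_n - 4*b_n) = -6*a_n^2 + 23*a_n*b_n - 20*b_n^2   [not conserved]
(B) 5*a_n + b_n  ->  5*(-2*a_n + 5*b_n) + (3*a_n - 4*b_n) = -7*a_n + 21*b_n   [not conserved]
(C) a_n - b_n  ->  (-2*a_n + 5*b_n) - (3*a_n - 4*b_n) = -5*a_n + 9*b_n   [not conserved]
(D) a_n + b_n  ->  (-2*a_n + 5*b_n) + (3*a_n - 4*b_n) = a_n + b_n   [conserved]

Only (D) a_n + b_n returns to itself after one step, so it is the conserved quantity.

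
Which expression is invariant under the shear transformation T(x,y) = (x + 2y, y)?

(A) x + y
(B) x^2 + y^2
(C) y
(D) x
C

Under the shear T(x,y) = (x + 2y, y):
Substitute the transformed coordinates into each option and compare with the original:
(A) x + y  ->  (x + 2y) + (y) = x + 3y   [differs from x + y: not invariant]
(B) x^2 + y^2  ->  (x + 2y)^2 + (y)^2 = x^2 + 4xy + 5y^2   [differs from x^2 + y^2: not invariant]
(C) y  ->  (y) = y   [equals y: invariant]
(D) x  ->  (x + 2y) = x + 2y   [differs from x: not invariant]

Only option (C), y, is unchanged by the transformation.
A horizontal shear moves points parallel to the x-axis, so the y-coordinate (and any function of y alone) is unchanged.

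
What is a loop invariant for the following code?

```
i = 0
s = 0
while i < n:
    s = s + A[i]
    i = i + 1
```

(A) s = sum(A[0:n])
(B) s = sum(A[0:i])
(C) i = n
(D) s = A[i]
B

A loop invariant must hold before the first iteration and be re-established by every execution of the body.

(B) s = sum(A[0:i]): Initially i = 0 and s = 0 = sum of the empty slice A[0:0]. If s = sum(A[0:i]) holds at the top of an iteration, the body sets s to sum(A[0:i]) + A[i] = sum(A[0:i+1]) and then i to i+1, so s = sum(A[0:i]) holds again. At exit i = n, giving s = sum(A[0:n]).

The other options fail:
(A) s = sum(A[0:n]): false before the loop (s = 0, not the full sum) -- it only becomes true at exit.
(C) i = n: false initially (i = 0); it is the exit condition, not an invariant.
(D) s = A[i]: after the first iteration s = A[0] but i = 1, so s = A[i] compares s with the wrong element (and fails in general).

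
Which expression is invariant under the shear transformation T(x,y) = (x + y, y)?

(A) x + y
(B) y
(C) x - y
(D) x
B

Under the shear T(x,y) = (x + y, y):
Substitute the transformed coordinates into each option and compare with the original:
(A) x + y  ->  (x + y) + (y) = x + 2y   [differs from x + y: not invariant]
(B) y  ->  (y) = y   [equals y: invariant]
(C) x - y  ->  (x + y) - (y) = x   [differs from x - y: not invariant]
(D) x  ->  (x + y) = x + y   [differs from x: not invariant]

Only option (B), y, is unchanged by the transformation.
A horizontal shear moves points parallel to the x-axis, so the y-coordinate (and any function of y alone) is unchanged.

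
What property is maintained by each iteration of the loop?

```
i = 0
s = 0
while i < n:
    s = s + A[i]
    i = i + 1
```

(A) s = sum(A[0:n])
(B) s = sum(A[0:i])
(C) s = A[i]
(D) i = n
B

A loop invariant must hold before the first iteration and be re-established by every execution of the body.

(B) s = sum(A[0:i]): Initially i = 0 and s = 0 = sum of the empty slice A[0:0]. If s = sum(A[0:i]) holds at the top of an iteration, the body sets s to sum(A[0:i]) + A[i] = sum(A[0:i+1]) and then i to i+1, so s = sum(A[0:i]) holds again. At exit i = n, giving s = sum(A[0:n]).

The other options fail:
(A) s = sum(A[0:n]): false before the loop (s = 0, not the full sum) -- it only becomes true at exit.
(C) s = A[i]: after the first iteration s = A[0] but i = 1, so s = A[i] compares s with the wrong element (and fails in general).
(D) i = n: false initially (i = 0); it is the exit condition, not an invariant.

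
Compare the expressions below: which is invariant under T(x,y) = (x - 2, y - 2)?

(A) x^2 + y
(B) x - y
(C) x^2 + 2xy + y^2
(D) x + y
B

An expression E(x,y) is invariant under T if E(T(x,y)) = E(x,y). Here T(x,y) = (x - 2, y - 2).
Substitute the transformed coordinates into each option and compare with the original:
(A) x^2 + y  ->  (x - 2)^2 + (y - 2) = x^2 - 4x + y + 2   [differs from x^2 + y: not invariant]
(B) x - y  ->  (x - 2) - (y - 2) = x - y   [equals x - y: invariant]
(C) x^2 + 2xy + y^2  ->  (x - 2)^2 + 2(x - 2)(y - 2) + (y - 2)^2 = x^2 + 2xy - 8x + y^2 - 8y + 16   [differs from x^2 + 2xy + y^2: not invariant]
(D) x + y  ->  (x - 2) + (y - 2) = x + y - 4   [differs from x + y: not invariant]

Only option (B), x - y, is unchanged by the transformation.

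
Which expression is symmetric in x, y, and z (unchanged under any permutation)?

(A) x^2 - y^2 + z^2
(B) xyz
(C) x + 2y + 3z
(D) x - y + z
B

A symmetric expression is unchanged when the variables are permuted; here the transformation to test is the swap (x, y) -> (y, x).
A symmetric expression must survive every permutation; the single swap x <-> y already eliminates the distractors, and the keyed expression is also unchanged by x <-> z and y <-> z (each variable enters it in exactly the same way).
Substitute the transformed coordinates into each option and compare with the original:
(A) x^2 - y^2 + z^2  ->  (y)^2 - (x)^2 + z^2 = -x^2 + y^2 + z^2   [differs from x^2 - y^2 + z^2: not invariant]
(B) xyz  ->  (y)(x)z = xyz   [equals xyz: invariant]
(C) x + 2y + 3z  ->  (y) + 2(x) + 3z = 2x + y + 3z   [differs from x + 2y + 3z: not invariant]
(D) x - y + z  ->  (y) - (x) + z = -x + y + z   [differs from x - y + z: not invariant]

Only option (B), xyz, is unchanged by the transformation.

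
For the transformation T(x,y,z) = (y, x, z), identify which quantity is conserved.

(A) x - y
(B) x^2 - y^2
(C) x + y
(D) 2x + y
C

Apply T(x,y,z) = (y, x, z) to each option, i.e. replace (x, y, z) by the transformed coordinates.
Substitute the transformed coordinates into each option and compare with the original:
(A) x - y  ->  (y) - (x) = -x + y   [differs from x - y: not invariant]
(B) x^2 - y^2  ->  (y)^2 - (x)^2 = -x^2 + y^2   [differs from x^2 - y^2: not invariant]
(C) x + y  ->  (y) + (x) = x + y   [equals x + y: invariant]
(D) 2x + y  ->  2(y) + (x) = x + 2y   [differs from 2x + y: not invariant]

Only option (C), x + y, is unchanged by the transformation.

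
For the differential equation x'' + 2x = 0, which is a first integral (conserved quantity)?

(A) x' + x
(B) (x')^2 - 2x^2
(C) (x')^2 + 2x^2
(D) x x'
C

A first integral I satisfies dI/dt = 0 along every solution. Differentiate each option and use the equation of motion:
(A) d/dt[x' + x] = x'' + x' = -2x + x', not identically 0
(B) d/dt[(x')^2 - 2x^2] = 2x'x'' - 4x x' = -8x x', not identically 0
(C) d/dt[(x')^2 + 2x^2] = 2x'x'' + 4x x' = 2x'(-2x) + 4x x' = 0
(D) d/dt[x x'] = (x')^2 + x x'' = (x')^2 - 2x^2, not identically 0

Only (C) has zero time-derivative. So the energy-like quantity (x')^2 + 2x^2 is the first integral.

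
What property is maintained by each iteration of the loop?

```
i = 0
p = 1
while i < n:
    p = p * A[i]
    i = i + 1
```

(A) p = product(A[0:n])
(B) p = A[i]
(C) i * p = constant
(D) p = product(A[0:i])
D

A loop invariant must hold before the first iteration and be re-established by every execution of the body.

(D) p = product(A[0:i]): Initially i = 0 and p = 1 = product of the empty slice A[0:0]. If p = product(A[0:i]) holds at the top of an iteration, the body sets p to product(A[0:i]) * A[i] = product(A[0:i+1]) and then i to i+1, so the property is restored. At exit i = n, giving p = product(A[0:n]).

The other options fail:
(A) p = product(A[0:n]): false before the loop (p = 1, not the full product) -- it only becomes true at exit.
(B) p = A[i]: after the first iteration p = A[0] but i = 1; in general p is a product of several elements, not a single one.
(C) i * p = constant: initially i * p = 0, but after one iteration it is 1 * A[0], which is nonzero in general.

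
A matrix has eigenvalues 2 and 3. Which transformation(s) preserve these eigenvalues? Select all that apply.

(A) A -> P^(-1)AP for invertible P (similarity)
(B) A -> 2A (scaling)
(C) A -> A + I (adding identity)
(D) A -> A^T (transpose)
A and D

Eigenvalues are preserved by:
1. Similarity transformations: A -> P^(-1)AP (same characteristic polynomial)
2. Transpose: A^T has the same eigenvalues as A

Eigenvalues are NOT preserved by:
- Adding identity: eigenvalues become 2+1, 3+1
- Scaling: eigenvalues become 4, 6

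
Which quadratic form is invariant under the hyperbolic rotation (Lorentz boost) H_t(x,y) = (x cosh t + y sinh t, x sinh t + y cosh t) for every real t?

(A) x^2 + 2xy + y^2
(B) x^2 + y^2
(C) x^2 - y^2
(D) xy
C

Write x' = x cosh t + y sinh t, y' = x sinh t + y cosh t and substitute into each option:
(A) x^2 + 2xy + y^2: (x' + y')^2 with x' + y' = (x + y)(cosh t + sinh t) = (x + y)e^t, so it becomes (x + y)^2 e^(2t)   [not invariant for t != 0]
(B) x^2 + y^2: (x cosh t + y sinh t)^2 + (x sinh t + y cosh t)^2 = (x^2 + y^2)(cosh^2 t + sinh^2 t) + 4xy sinh t cosh t = (x^2 + y^2) cosh 2t + 2xy sinh 2t   [not invariant for t != 0]
(C) x^2 - y^2: (x cosh t + y sinh t)^2 - (x sinh t + y cosh t)^2 = x^2(cosh^2 t - sinh^2 t) + 2xy(cosh t sinh t - sinh t cosh t) + y^2(sinh^2 t - cosh^2 t) = x^2 - y^2   [invariant, using cosh^2 t - sinh^2 t = 1]
(D) xy: (x cosh t + y sinh t)(x sinh t + y cosh t) = xy(cosh^2 t + sinh^2 t) + (x^2 + y^2) sinh t cosh t = xy cosh 2t + (x^2 + y^2)(sinh 2t)/2   [not invariant for t != 0]

Only (C) x^2 - y^2 is unchanged; it is the Minkowski form preserved by Lorentz boosts, just as x^2 + y^2 is preserved by ordinary rotations.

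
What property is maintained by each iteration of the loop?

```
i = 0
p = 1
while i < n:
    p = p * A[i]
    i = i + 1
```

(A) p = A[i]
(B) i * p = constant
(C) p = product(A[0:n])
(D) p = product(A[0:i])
D

A loop invariant must hold before the first iteration and be re-established by every execution of the body.

(D) p = product(A[0:i]): Initially i = 0 and p = 1 = product of the empty slice A[0:0]. If p = product(A[0:i]) holds at the top of an iteration, the body sets p to product(A[0:i]) * A[i] = product(A[0:i+1]) and then i to i+1, so the property is restored. At exit i = n, giving p = product(A[0:n]).

The other options fail:
(A) p = A[i]: after the first iteration p = A[0] but i = 1; in general p is a product of several elements, not a single one.
(B) i * p = constant: initially i * p = 0, but after one iteration it is 1 * A[0], which is nonzero in general.
(C) p = product(A[0:n]): false before the loop (p = 1, not the full product) -- it only becomes true at exit.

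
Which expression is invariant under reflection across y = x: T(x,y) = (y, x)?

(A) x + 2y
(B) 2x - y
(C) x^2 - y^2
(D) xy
D

The map is reflection across y = x: T(x,y) = (y, x).
Substitute the transformed coordinates into each option and compare with the original:
(A) x + 2y  ->  (y) + 2(x) = 2x + y   [differs from x + 2y: not invariant]
(B) 2x - y  ->  2(y) - (x) = -x + 2y   [differs from 2x - y: not invariant]
(C) x^2 - y^2  ->  (y)^2 - (x)^2 = -x^2 + y^2   [differs from x^2 - y^2: not invariant]
(D) xy  ->  (y)(x) = xy   [equals xy: invariant]

Only option (D), xy, is unchanged by the transformation.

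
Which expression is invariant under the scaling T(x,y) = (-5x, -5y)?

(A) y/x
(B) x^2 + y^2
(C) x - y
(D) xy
A

Under the uniform scaling T(x,y) = (-5x, -5y):
Substitute the transformed coordinates into each option and compare with the original:
(A) y/x  ->  (-5y)/(-5x) = y/x   [equals y/x: invariant]
(B) x^2 + y^2  ->  (-5x)^2 + (-5y)^2 = 25x^2 + 25y^2   [differs from x^2 + y^2: not invariant]
(C) x - y  ->  (-5x) - (-5y) = -5x + 5y   [differs from x - y: not invariant]
(D) xy  ->  (-5x)(-5y) = 25xy   [differs from xy: not invariant]

Only option (A), y/x, is unchanged by the transformation.
The common factor -5 cancels in a ratio of coordinates, while sums, products and sums of squares pick up factors of -5 or 25.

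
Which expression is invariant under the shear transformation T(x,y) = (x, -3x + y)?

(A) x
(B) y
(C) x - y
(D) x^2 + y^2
A

Under the shear T(x,y) = (x, -3x + y):
Substitute the transformed coordinates into each option and compare with the original:
(A) x  ->  (x) = x   [equals x: invariant]
(B) y  ->  (-3x + y) = -3x + y   [differs from y: not invariant]
(C) x - y  ->  (x) - (-3x + y) = 4x - y   [differs from x - y: not invariant]
(D) x^2 + y^2  ->  (x)^2 + (-3x + y)^2 = 10x^2 - 6xy + y^2   [differs from x^2 + y^2: not invariant]

Only option (A), x, is unchanged by the transformation.
A vertical shear moves points parallel to the y-axis, so the x-coordinate (and any function of x alone) is unchanged.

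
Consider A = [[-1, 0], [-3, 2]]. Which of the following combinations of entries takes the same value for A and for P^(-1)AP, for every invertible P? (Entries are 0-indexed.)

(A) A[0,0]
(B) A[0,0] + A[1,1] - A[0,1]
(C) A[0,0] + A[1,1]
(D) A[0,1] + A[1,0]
C

A[0,0] + A[1,1] is the trace of A. By the cyclic property of the trace, tr(P^(-1)AP) = tr(APP^(-1)) = tr(A), so it is the same for every matrix similar to A.

The other combinations are not similarity invariants. For example, take P = [[1, 2], [0, 1]] (det P = 1), so P^(-1) = [[1, -2], [0, 1]] and
B = P^(-1)AP = [[5, 6], [-3, -4]].
Evaluating each option on A and on B:
(A) A[0,0]: -1 for A, 5 for B -> changes
(B) A[0,0] + A[1,1] - A[0,1]: 1 for A, -5 for B -> changes
(C) A[0,0] + A[1,1]: 1 for A, 1 for B -> unchanged
(D) A[0,1] + A[1,0]: -3 for A, 3 for B -> changes

Only (C) A[0,0] + A[1,1] = 1 survives (and it does so for every P, not just this one), so it is the invariant.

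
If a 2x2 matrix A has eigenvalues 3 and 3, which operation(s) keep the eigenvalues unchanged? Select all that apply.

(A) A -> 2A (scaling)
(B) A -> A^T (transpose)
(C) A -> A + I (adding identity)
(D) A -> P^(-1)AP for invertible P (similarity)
B and D

Eigenvalues are preserved by:
1. Similarity transformations: A -> P^(-1)AP (same characteristic polynomial)
2. Transpose: A^T has the same eigenvalues as A

Eigenvalues are NOT preserved by:
- Adding identity: eigenvalues become 3+1, 3+1
- Scaling: eigenvalues become 6, 6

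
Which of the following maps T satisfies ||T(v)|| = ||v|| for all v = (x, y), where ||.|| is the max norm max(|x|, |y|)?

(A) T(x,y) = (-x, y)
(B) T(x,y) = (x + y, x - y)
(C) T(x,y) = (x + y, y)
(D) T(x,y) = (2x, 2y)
A

A transformation preserves a norm if ||T(v)|| = ||v|| for every v; a single vector where the norm changes rules an option out.

(A) T(x,y) = (-x, y): preserves the norm -- it only permutes the coordinates and/or flips signs, which leaves max(|x|, |y|) unchanged.
(B) T(x,y) = (x + y, x - y): v = (1, 1) has norm max(|1|, |1|) = 1, but T(v) = (2, 0) has norm 2 -- not preserved.
(C) T(x,y) = (x + y, y): v = (1, 1) has norm max(|1|, |1|) = 1, but T(v) = (2, 1) has norm 2 -- not preserved.
(D) T(x,y) = (2x, 2y): v = (1, 0) has norm max(|1|, |0|) = 1, but T(v) = (2, 0) has norm 2 -- not preserved.

Therefore the answer is (A).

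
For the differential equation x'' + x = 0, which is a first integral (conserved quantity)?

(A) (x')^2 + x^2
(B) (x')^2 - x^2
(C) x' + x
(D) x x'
A

A first integral I satisfies dI/dt = 0 along every solution. Differentiate each option and use the equation of motion:
(A) d/dt[(x')^2 + x^2] = 2x'x'' + 2x x' = 2x'(-x) + 2x x' = 0
(B) d/dt[(x')^2 - x^2] = 2x'x'' - 2x x' = -4x x', not identically 0
(C) d/dt[x' + x] = x'' + x' = -x + x', not identically 0
(D) d/dt[x x'] = (x')^2 + x x'' = (x')^2 - x^2, not identically 0

Only (A) has zero time-derivative. So the energy-like quantity (x')^2 + x^2 is the first integral.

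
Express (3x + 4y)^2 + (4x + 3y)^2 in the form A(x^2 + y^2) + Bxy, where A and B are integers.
25(x^2 + y^2) + 48xy

Expanding: (3x + 4y)^2 = 9x^2 + 24xy + 16y^2
(4x + 3y)^2 = 16x^2 + 24xy + 9y^2
Sum = (9+16)(x^2+y^2) + 48xy = 25(x^2 + y^2) + 48xy
This is symmetric in x and y.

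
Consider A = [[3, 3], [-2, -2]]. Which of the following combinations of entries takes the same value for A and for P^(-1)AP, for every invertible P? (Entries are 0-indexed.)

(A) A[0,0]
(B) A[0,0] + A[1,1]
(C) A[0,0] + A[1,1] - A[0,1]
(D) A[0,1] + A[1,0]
B

A[0,0] + A[1,1] is the trace of A. By the cyclic property of the trace, tr(P^(-1)AP) = tr(APP^(-1)) = tr(A), so it is the same for every matrix similar to A.

The other combinations are not similarity invariants. For example, take P = [[2, 1], [1, 1]] (det P = 1), so P^(-1) = [[1, -1], [-1, 2]] and
B = P^(-1)AP = [[15, 10], [-21, -14]].
Evaluating each option on A and on B:
(A) A[0,0]: 3 for A, 15 for B -> changes
(B) A[0,0] + A[1,1]: 1 for A, 1 for B -> unchanged
(C) A[0,0] + A[1,1] - A[0,1]: -2 for A, -9 for B -> changes
(D) A[0,1] + A[1,0]: 1 for A, -11 for B -> changes

Only (B) A[0,0] + A[1,1] = 1 survives (and it does so for every P, not just this one), so it is the invariant.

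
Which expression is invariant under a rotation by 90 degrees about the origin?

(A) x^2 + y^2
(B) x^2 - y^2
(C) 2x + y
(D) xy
A

A rotation by 90 degrees sends (x, y) to (-y, x).
Substitute the transformed coordinates into each option and compare with the original:
(A) x^2 + y^2  ->  (-y)^2 + (x)^2 = x^2 + y^2   [equals x^2 + y^2: invariant]
(B) x^2 - y^2  ->  (-y)^2 - (x)^2 = -x^2 + y^2   [differs from x^2 - y^2: not invariant]
(C) 2x + y  ->  2(-y) + (x) = x - 2y   [differs from 2x + y: not invariant]
(D) xy  ->  (-y)(x) = -xy   [differs from xy: not invariant]

Only option (A), x^2 + y^2, is unchanged by the transformation.
Geometrically, x^2 + y^2 is the squared distance from the origin, which every rotation about the origin preserves.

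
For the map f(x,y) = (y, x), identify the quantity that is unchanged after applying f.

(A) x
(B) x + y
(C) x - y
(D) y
B

For f(x,y) = (y, x):
After applying f: x' = y, y' = x. So x' + y' = y + x = x + y.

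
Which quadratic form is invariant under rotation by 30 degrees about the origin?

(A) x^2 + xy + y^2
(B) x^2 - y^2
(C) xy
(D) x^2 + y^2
D

Rotation by 30 degrees sends (x, y) to (sqrt(3)x/2 - y/2, x/2 + sqrt(3)y/2).
Substitute the transformed coordinates into each option and compare with the original:
(A) x^2 + xy + y^2  ->  (sqrt(3)x/2 - y/2)^2 + (sqrt(3)x/2 - y/2)(x/2 + sqrt(3)y/2) + (x/2 + sqrt(3)y/2)^2 = sqrt(3)x^2/4 + x^2 + xy/2 - sqrt(3)y^2/4 + y^2   [differs from x^2 + xy + y^2: not invariant]
(B) x^2 - y^2  ->  (sqrt(3)x/2 - y/2)^2 - (x/2 + sqrt(3)y/2)^2 = x^2/2 - sqrt(3)xy - y^2/2   [differs from x^2 - y^2: not invariant]
(C) xy  ->  (sqrt(3)x/2 - y/2)(x/2 + sqrt(3)y/2) = sqrt(3)x^2/4 + xy/2 - sqrt(3)y^2/4   [differs from xy: not invariant]
(D) x^2 + y^2  ->  (sqrt(3)x/2 - y/2)^2 + (x/2 + sqrt(3)y/2)^2 = x^2 + y^2   [equals x^2 + y^2: invariant]

Only option (D), x^2 + y^2, is unchanged by the transformation.
x^2 + y^2 is the squared distance from the origin, which rotations preserve.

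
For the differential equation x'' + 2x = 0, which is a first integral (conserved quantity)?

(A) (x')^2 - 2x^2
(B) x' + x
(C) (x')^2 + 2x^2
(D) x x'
C

A first integral I satisfies dI/dt = 0 along every solution. Differentiate each option and use the equation of motion:
(A) d/dt[(x')^2 - 2x^2] = 2x'x'' - 4x x' = -8x x', not identically 0
(B) d/dt[x' + x] = x'' + x' = -2x + x', not identically 0
(C) d/dt[(x')^2 + 2x^2] = 2x'x'' + 4x x' = 2x'(-2x) + 4x x' = 0
(D) d/dt[x x'] = (x')^2 + x x'' = (x')^2 - 2x^2, not identically 0

Only (C) has zero time-derivative. So the energy-like quantity (x')^2 + 2x^2 is the first integral.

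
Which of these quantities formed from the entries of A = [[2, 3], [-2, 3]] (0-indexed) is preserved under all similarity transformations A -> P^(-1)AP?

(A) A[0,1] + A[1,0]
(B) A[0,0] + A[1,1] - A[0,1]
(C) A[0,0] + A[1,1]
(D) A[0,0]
C

A[0,0] + A[1,1] is the trace of A. By the cyclic property of the trace, tr(P^(-1)AP) = tr(APP^(-1)) = tr(A), so it is the same for every matrix similar to A.

The other combinations are not similarity invariants. For example, take P = [[2, 1], [1, 1]] (det P = 1), so P^(-1) = [[1, -1], [-1, 2]] and
B = P^(-1)AP = [[8, 4], [-9, -3]].
Evaluating each option on A and on B:
(A) A[0,1] + A[1,0]: 1 for A, -5 for B -> changes
(B) A[0,0] + A[1,1] - A[0,1]: 2 for A, 1 for B -> changes
(C) A[0,0] + A[1,1]: 5 for A, 5 for B -> unchanged
(D) A[0,0]: 2 for A, 8 for B -> changes

Only (C) A[0,0] + A[1,1] = 5 survives (and it does so for every P, not just this one), so it is the invariant.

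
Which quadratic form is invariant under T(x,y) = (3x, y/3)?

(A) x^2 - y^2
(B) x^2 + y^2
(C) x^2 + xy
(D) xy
D

T multiplies x by 3 and divides y by 3.
Substitute the transformed coordinates into each option and compare with the original:
(A) x^2 - y^2  ->  (3x)^2 - (y/3)^2 = 9x^2 - y^2/9   [differs from x^2 - y^2: not invariant]
(B) x^2 + y^2  ->  (3x)^2 + (y/3)^2 = 9x^2 + y^2/9   [differs from x^2 + y^2: not invariant]
(C) x^2 + xy  ->  (3x)^2 + (3x)(y/3) = 9x^2 + xy   [differs from x^2 + xy: not invariant]
(D) xy  ->  (3x)(y/3) = xy   [equals xy: invariant]

Only option (D), xy, is unchanged by the transformation.
The factors 3 and 1/3 cancel only in the pure product xy.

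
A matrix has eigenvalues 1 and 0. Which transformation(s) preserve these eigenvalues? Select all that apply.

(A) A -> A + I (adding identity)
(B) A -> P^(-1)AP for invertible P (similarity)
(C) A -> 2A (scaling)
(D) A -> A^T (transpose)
B and D

Eigenvalues are preserved by:
1. Similarity transformations: A -> P^(-1)AP (same characteristic polynomial)
2. Transpose: A^T has the same eigenvalues as A

Eigenvalues are NOT preserved by:
- Adding identity: eigenvalues become 1+1, 0+1
- Scaling: eigenvalues become 2, 0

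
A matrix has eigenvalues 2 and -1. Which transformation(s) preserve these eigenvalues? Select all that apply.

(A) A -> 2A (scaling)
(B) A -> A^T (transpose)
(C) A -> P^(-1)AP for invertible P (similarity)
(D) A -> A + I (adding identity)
B and C

Eigenvalues are preserved by:
1. Similarity transformations: A -> P^(-1)AP (same characteristic polynomial)
2. Transpose: A^T has the same eigenvalues as A

Eigenvalues are NOT preserved by:
- Adding identity: eigenvalues become 2+1, -1+1
- Scaling: eigenvalues become 4, -2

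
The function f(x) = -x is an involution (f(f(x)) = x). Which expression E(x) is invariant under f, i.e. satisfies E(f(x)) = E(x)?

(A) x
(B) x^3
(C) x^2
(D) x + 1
C

Replace x by f(x) = -x in each option and simplify. As a quick numerical cross-check, also compare E(5) with E(f(5)) = E(-5).

(A) x  ->  (-x) = -x; check: E(5) = 5 but E(-5) = -5.   [not invariant]
(B) x^3  ->  (-x)^3 = -x^3; check: E(5) = 125 but E(-5) = -125.   [not invariant]
(C) x^2  ->  (-x)^2, which simplifies back to x^2; check: E(5) = 25, E(-5) = 25.   [invariant]
(D) x + 1  ->  (-x) + 1 = 1 - x; check: E(5) = 6 but E(-5) = -4.   [not invariant]

Only (C) is unchanged. E is symmetric under swapping x with f(x) = -x, which is exactly what an involution does.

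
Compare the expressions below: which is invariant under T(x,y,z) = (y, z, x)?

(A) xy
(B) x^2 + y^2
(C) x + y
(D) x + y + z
D

Apply T(x,y,z) = (y, z, x) to each option, i.e. replace (x, y, z) by the transformed coordinates.
Substitute the transformed coordinates into each option and compare with the original:
(A) xy  ->  (y)(z) = yz   [differs from xy: not invariant]
(B) x^2 + y^2  ->  (y)^2 + (z)^2 = y^2 + z^2   [differs from x^2 + y^2: not invariant]
(C) x + y  ->  (y) + (z) = y + z   [differs from x + y: not invariant]
(D) x + y + z  ->  (y) + (z) + (x) = x + y + z   [equals x + y + z: invariant]

Only option (D), x + y + z, is unchanged by the transformation.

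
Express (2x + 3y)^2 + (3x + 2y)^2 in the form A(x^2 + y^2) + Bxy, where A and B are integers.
13(x^2 + y^2) + 24xy

Expanding: (2x + 3y)^2 = 4x^2 + 12xy + 9y^2
(3x + 2y)^2 = 9x^2 + 12xy + 4y^2
Sum = (4+9)(x^2+y^2) + 24xy = 13(x^2 + y^2) + 24xy
This is symmetric in x and y.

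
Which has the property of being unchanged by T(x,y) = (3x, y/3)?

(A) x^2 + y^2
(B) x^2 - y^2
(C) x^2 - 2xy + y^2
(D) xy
D

An expression E(x,y) is invariant under T if E(T(x,y)) = E(x,y). Here T(x,y) = (3x, y/3).
Substitute the transformed coordinates into each option and compare with the original:
(A) x^2 + y^2  ->  (3x)^2 + (y/3)^2 = 9x^2 + y^2/9   [differs from x^2 + y^2: not invariant]
(B) x^2 - y^2  ->  (3x)^2 - (y/3)^2 = 9x^2 - y^2/9   [differs from x^2 - y^2: not invariant]
(C) x^2 - 2xy + y^2  ->  (3x)^2 - 2(3x)(y/3) + (y/3)^2 = 9x^2 - 2xy + y^2/9   [differs from x^2 - 2xy + y^2: not invariant]
(D) xy  ->  (3x)(y/3) = xy   [equals xy: invariant]

Only option (D), xy, is unchanged by the transformation.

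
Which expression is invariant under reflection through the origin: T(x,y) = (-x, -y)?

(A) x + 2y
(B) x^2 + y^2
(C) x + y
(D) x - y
B

The map is reflection through the origin: T(x,y) = (-x, -y).
Substitute the transformed coordinates into each option and compare with the original:
(A) x + 2y  ->  (-x) + 2(-y) = -x - 2y   [differs from x + 2y: not invariant]
(B) x^2 + y^2  ->  (-x)^2 + (-y)^2 = x^2 + y^2   [equals x^2 + y^2: invariant]
(C) x + y  ->  (-x) + (-y) = -x - y   [differs from x + y: not invariant]
(D) x - y  ->  (-x) - (-y) = -x + y   [differs from x - y: not invariant]

Only option (B), x^2 + y^2, is unchanged by the transformation.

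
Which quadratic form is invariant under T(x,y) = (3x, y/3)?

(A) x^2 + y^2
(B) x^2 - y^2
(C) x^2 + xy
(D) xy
D

T multiplies x by 3 and divides y by 3.
Substitute the transformed coordinates into each option and compare with the original:
(A) x^2 + y^2  ->  (3x)^2 + (y/3)^2 = 9x^2 + y^2/9   [differs from x^2 + y^2: not invariant]
(B) x^2 - y^2  ->  (3x)^2 - (y/3)^2 = 9x^2 - y^2/9   [differs from x^2 - y^2: not invariant]
(C) x^2 + xy  ->  (3x)^2 + (3x)(y/3) = 9x^2 + xy   [differs from x^2 + xy: not invariant]
(D) xy  ->  (3x)(y/3) = xy   [equals xy: invariant]

Only option (D), xy, is unchanged by the transformation.
The factors 3 and 1/3 cancel only in the pure product xy.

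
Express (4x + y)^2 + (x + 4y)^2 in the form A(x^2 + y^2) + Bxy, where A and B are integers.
17(x^2 + y^2) + 16xy

Expanding: (4x + y)^2 = 16x^2 + 8xy + y^2
(x + 4y)^2 = x^2 + 8xy + 16y^2
Sum = (16+1)(x^2+y^2) + 16xy = 17(x^2 + y^2) + 16xy
This is symmetric in x and y.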